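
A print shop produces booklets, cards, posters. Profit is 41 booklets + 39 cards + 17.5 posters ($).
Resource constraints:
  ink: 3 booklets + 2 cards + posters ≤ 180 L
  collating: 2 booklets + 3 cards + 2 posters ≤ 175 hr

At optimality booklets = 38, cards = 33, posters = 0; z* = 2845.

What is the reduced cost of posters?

Both ink and collating are binding at x*.
From A_Bᵀ y = c: 3·y_ink + 2·y_collating = 41; 2·y_ink + 3·y_collating = 39.
This yields shadow prices y_ink = 9, y_collating = 7.
Reduced cost of posters: c₃ − yᵀa₃ = 17.5 − (9·1 + 7·2) = 17.5 − 23 = -5.5.

-5.5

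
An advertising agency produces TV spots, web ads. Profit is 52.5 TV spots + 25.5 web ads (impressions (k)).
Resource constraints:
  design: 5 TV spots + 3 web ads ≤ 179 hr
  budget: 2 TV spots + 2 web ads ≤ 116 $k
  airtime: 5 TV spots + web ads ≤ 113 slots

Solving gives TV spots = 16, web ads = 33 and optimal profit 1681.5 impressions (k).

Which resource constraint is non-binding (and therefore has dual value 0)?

design: 179/179 (binding)
budget: 98/116 (slack 18)
airtime: 113/113 (binding)
By complementary slackness, a constraint with positive slack has shadow price 0 → budget.

budget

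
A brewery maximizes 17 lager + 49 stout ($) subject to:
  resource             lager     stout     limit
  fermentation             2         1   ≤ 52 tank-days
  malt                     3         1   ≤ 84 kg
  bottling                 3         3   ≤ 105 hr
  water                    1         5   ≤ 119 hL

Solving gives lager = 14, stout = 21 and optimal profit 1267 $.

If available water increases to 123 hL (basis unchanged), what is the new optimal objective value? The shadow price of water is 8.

Δb = 4, so new z* = 1267 + (8)·(4) = 1267 + 32 = 1299.

1299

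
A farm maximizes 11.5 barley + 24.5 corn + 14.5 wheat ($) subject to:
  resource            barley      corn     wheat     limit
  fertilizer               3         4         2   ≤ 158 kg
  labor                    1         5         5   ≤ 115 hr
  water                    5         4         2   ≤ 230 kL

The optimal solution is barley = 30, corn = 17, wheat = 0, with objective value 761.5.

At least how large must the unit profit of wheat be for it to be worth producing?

Check each constraint at x*: fertilizer 158/158 (tight); labor 115/115 (tight); water 218/230 (slack 12).
Since water is not tight, its dual is 0.
Dual feasibility on the basic columns requires 3·y_fertilizer + 1·y_labor = 11.5, 4·y_fertilizer + 5·y_labor = 24.5.
This yields shadow prices y_fertilizer = 3, y_labor = 2.5.
wheat enters the basis when its profit ≥ yᵀa₃ = 3·2 + 2.5·5 = 18.5.

18.5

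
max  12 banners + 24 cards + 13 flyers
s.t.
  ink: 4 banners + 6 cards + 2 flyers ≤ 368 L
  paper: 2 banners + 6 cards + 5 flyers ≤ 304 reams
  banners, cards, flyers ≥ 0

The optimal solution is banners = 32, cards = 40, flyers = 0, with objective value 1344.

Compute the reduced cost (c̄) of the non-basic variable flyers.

-1

Check each constraint at x*: ink 368/368 (tight); paper 304/304 (tight).
From A_Bᵀ y = c: 4·y_ink + 2·y_paper = 12; 6·y_ink + 6·y_paper = 24.
This yields shadow prices y_ink = 2, y_paper = 2.
Reduced cost of flyers: c₃ − yᵀa₃ = 13 − (2·2 + 2·5) = 13 − 14 = -1.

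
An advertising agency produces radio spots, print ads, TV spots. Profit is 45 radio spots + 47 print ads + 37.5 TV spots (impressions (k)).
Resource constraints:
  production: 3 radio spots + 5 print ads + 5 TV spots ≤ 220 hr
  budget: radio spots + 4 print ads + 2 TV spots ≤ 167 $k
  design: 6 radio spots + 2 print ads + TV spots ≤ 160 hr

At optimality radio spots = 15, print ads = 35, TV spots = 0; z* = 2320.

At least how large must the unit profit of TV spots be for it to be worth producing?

43.5

Binding: production and design. Non-binding: budget (12 unused).
Slack constraints have shadow price 0 (complementary slackness).
The binding rows give the dual system: 3·y_production + 6·y_design = 45 and 5·y_production + 2·y_design = 47.
→ y_production = 8 and y_design = 3.5.
TV spots enters the basis when its profit ≥ yᵀa₃ = 8·5 + 3.5·1 = 43.5.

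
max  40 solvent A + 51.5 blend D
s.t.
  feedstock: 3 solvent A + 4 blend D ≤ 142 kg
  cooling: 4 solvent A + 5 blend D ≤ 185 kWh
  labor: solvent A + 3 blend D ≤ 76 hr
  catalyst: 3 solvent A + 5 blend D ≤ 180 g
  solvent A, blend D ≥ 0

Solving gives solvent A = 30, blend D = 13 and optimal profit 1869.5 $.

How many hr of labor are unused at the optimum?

7

labor used = 1·30 + 3·13 = 69; slack = 76 − 69 = 7.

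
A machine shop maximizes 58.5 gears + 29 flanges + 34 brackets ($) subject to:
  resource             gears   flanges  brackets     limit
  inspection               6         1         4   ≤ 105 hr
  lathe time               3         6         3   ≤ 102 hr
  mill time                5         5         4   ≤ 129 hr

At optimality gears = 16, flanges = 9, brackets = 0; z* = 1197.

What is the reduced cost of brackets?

-8.5

Check each constraint at x*: inspection 105/105 (tight); lathe time 102/102 (tight); mill time 125/129 (slack 4).
Since mill time is not tight, its dual is 0.
The binding rows give the dual system: 6·y_inspection + 3·y_lathe time = 58.5 and 1·y_inspection + 6·y_lathe time = 29.
Solving: y_inspection = 8, y_lathe time = 3.5.
Reduced cost of brackets: c₃ − yᵀa₃ = 34 − (8·4 + 3.5·3) = 34 − 42.5 = -8.5.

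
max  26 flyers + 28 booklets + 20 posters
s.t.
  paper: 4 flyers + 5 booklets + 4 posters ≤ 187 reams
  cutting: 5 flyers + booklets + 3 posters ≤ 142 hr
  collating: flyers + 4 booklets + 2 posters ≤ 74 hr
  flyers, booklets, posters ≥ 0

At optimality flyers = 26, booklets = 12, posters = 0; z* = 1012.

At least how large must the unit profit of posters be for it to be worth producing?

24

At the optimum: paper uses 164 of 187 (slack = 23); cutting uses 142 of 142 (binding); collating uses 74 of 74 (binding).
Slack constraints have shadow price 0 (complementary slackness).
Dual feasibility on the basic columns requires 5·y_cutting + 1·y_collating = 26, 1·y_cutting + 4·y_collating = 28.
This yields shadow prices y_cutting = 4, y_collating = 6.
posters enters the basis when its profit ≥ yᵀa₃ = 4·3 + 6·2 = 24.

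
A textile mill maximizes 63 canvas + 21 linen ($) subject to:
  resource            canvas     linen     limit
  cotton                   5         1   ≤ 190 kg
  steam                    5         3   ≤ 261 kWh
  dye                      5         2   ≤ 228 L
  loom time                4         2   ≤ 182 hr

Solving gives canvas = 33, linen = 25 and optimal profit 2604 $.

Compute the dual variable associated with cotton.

7

Check each constraint at x*: cotton 190/190 (tight); steam 240/261 (slack 21); dye 215/228 (slack 13); loom time 182/182 (tight).
Slack constraints have shadow price 0 (complementary slackness).
From A_Bᵀ y = c: 5·y_cotton + 4·y_loom time = 63; 1·y_cotton + 2·y_loom time = 21.
This yields shadow prices y_cotton = 7, y_loom time = 7.
Shadow price of cotton = 7.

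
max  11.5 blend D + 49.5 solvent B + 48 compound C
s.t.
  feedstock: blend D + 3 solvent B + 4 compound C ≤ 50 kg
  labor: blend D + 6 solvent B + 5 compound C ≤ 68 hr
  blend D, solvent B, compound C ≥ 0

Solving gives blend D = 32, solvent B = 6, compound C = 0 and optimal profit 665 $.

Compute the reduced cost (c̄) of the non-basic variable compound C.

At the optimum: feedstock uses 50 of 50 (binding); labor uses 68 of 68 (binding).
The binding rows give the dual system: 1·y_feedstock + 1·y_labor = 11.5 and 3·y_feedstock + 6·y_labor = 49.5.
This yields shadow prices y_feedstock = 6.5, y_labor = 5.
Reduced cost of compound C: c₃ − yᵀa₃ = 48 − (6.5·4 + 5·5) = 48 − 51 = -3.

-3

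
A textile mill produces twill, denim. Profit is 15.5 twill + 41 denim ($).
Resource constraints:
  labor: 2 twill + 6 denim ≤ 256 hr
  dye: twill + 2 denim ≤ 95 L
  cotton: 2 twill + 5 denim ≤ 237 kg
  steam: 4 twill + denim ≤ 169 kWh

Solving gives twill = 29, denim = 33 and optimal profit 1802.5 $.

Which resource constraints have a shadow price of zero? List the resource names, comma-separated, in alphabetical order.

cotton, steam

labor: 256/256 (binding)
dye: 95/95 (binding)
cotton: 223/237 (slack 14)
steam: 149/169 (slack 20)
By complementary slackness, a constraint with positive slack has shadow price 0 → cotton, steam.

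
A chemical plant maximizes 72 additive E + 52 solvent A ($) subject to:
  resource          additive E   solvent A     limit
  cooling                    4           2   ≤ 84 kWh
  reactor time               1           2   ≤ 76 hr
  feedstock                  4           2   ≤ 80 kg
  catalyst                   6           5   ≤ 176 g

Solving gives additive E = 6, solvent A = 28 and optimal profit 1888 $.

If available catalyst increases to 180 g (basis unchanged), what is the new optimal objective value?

1920

At the optimum: cooling uses 80 of 84 (slack = 4); reactor time uses 62 of 76 (slack = 14); feedstock uses 80 of 80 (binding); catalyst uses 176 of 176 (binding).
Since cooling, reactor time are not tight, their duals are 0.
Dual feasibility on the basic columns requires 4·y_feedstock + 6·y_catalyst = 72, 2·y_feedstock + 5·y_catalyst = 52.
Solving: y_feedstock = 6, y_catalyst = 8.
Δz = y_catalyst·Δb = 8 × (4) = 32, so new z* = 1888 + 32 = 1920.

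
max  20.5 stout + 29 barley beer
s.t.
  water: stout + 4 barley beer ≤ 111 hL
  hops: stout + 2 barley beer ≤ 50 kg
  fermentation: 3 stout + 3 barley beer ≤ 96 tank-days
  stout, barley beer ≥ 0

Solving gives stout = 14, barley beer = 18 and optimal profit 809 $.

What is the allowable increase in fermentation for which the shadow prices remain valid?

54

Binding constraints: hops, fermentation. The basis is B = [[1,2],[3,3]] with det -3.
Per unit increase in fermentation, x* moves by d = (0.6667, -0.3333).
The basis stays optimal until barley beer reaches 0; allowable increase = 54 tank-days.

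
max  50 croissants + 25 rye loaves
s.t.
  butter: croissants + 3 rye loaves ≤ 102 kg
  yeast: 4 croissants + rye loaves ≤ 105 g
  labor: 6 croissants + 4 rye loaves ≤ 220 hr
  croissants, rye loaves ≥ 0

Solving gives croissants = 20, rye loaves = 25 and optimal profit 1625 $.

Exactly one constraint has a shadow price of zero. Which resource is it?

butter: 95/102 (slack 7)
yeast: 105/105 (binding)
labor: 220/220 (binding)
By complementary slackness, a constraint with positive slack has shadow price 0 → butter.

butter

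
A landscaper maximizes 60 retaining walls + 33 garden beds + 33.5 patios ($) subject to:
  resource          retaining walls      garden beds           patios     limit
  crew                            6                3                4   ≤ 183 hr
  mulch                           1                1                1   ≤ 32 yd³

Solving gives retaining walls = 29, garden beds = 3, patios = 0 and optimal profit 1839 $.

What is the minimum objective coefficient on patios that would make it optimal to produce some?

42

Check each constraint at x*: crew 183/183 (tight); mulch 32/32 (tight).
Dual feasibility on the basic columns requires 6·y_crew + 1·y_mulch = 60, 3·y_crew + 1·y_mulch = 33.
This yields shadow prices y_crew = 9, y_mulch = 6.
patios enters the basis when its profit ≥ yᵀa₃ = 9·4 + 6·1 = 42.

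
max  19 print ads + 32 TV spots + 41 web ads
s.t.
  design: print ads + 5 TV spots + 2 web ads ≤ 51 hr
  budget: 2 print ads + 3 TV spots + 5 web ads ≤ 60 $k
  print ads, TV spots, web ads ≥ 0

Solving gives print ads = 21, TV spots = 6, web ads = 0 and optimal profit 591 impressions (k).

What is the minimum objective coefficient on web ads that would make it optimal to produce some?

47

At the optimum: design uses 51 of 51 (binding); budget uses 60 of 60 (binding).
The binding rows give the dual system: 1·y_design + 2·y_budget = 19 and 5·y_design + 3·y_budget = 32.
This yields shadow prices y_design = 1, y_budget = 9.
web ads enters the basis when its profit ≥ yᵀa₃ = 1·2 + 9·5 = 47.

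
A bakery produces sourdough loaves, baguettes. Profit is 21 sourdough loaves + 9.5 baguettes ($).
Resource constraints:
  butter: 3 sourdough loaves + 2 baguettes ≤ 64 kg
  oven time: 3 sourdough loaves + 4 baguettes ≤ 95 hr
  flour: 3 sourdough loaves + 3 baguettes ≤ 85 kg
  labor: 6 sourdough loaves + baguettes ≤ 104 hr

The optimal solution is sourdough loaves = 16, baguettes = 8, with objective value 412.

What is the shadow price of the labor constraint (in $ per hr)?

1.5

Binding: butter and labor. Non-binding: oven time (15 unused), flour (13 unused).
Since oven time, flour are not tight, their duals are 0.
The binding rows give the dual system: 3·y_butter + 6·y_labor = 21 and 2·y_butter + 1·y_labor = 9.5.
→ y_butter = 4 and y_labor = 1.5.
Shadow price of labor = 1.5.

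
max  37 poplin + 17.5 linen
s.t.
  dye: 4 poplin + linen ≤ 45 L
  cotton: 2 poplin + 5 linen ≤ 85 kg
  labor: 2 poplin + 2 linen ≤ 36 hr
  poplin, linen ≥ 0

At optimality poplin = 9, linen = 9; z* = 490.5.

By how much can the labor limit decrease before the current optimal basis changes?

13.5

Binding constraints: dye, labor. The basis is B = [[4,1],[2,2]] with det 6.
Per unit decrease in labor, x* moves by d = (0.1667, -0.6667).
The basis stays optimal until linen reaches 0; allowable decrease = 13.5 hr.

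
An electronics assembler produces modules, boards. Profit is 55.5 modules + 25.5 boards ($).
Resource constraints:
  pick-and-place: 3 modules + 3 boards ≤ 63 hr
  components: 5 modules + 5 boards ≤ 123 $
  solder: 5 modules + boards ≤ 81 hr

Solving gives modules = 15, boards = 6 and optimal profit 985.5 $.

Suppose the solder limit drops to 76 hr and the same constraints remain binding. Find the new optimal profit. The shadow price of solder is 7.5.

948

Δb = -5, so new z* = 985.5 + (7.5)·(-5) = 985.5 − 37.5 = 948.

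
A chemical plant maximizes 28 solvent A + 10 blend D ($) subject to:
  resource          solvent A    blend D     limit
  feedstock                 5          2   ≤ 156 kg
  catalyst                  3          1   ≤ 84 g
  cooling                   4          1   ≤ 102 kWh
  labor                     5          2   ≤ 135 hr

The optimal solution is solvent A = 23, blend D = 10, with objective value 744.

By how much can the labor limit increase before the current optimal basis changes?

15

Binding constraints: cooling, labor. The basis is B = [[4,1],[5,2]] with det 3.
Per unit increase in labor, x* moves by d = (-0.3333, 1.3333).
The basis stays optimal until catalyst becomes binding; allowable increase = 15 hr.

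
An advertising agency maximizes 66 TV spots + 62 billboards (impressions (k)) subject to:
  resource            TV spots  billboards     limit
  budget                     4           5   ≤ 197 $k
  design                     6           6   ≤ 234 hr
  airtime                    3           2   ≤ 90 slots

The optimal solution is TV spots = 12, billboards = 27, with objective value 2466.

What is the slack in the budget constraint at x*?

14

budget used = 4·12 + 5·27 = 183; slack = 197 − 183 = 14.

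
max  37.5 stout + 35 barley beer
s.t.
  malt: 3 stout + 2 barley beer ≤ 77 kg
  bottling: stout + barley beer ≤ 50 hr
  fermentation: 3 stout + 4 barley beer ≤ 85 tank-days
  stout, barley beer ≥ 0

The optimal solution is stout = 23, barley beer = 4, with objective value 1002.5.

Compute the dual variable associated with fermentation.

5

At the optimum: malt uses 77 of 77 (binding); bottling uses 27 of 50 (slack = 23); fermentation uses 85 of 85 (binding).
By complementary slackness, y = 0 for the non-binding constraint.
The binding rows give the dual system: 3·y_malt + 3·y_fermentation = 37.5 and 2·y_malt + 4·y_fermentation = 35.
→ y_malt = 7.5 and y_fermentation = 5.
Shadow price of fermentation = 5.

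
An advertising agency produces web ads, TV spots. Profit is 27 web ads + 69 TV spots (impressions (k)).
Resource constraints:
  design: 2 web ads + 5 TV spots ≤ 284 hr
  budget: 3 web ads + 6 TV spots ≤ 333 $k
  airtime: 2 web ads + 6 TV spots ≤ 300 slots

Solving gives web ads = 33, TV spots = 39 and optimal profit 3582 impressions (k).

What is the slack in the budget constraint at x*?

budget used = 3·33 + 6·39 = 333; slack = 333 − 333 = 0.

0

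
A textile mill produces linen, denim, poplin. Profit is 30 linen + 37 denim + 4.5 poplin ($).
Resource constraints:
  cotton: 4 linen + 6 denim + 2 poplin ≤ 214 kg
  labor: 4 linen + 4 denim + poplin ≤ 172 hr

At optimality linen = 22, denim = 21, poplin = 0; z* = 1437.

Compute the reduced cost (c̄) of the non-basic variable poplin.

-6.5

Both cotton and labor are binding at x*.
The binding rows give the dual system: 4·y_cotton + 4·y_labor = 30 and 6·y_cotton + 4·y_labor = 37.
Solving: y_cotton = 3.5, y_labor = 4.
Reduced cost of poplin: c₃ − yᵀa₃ = 4.5 − (3.5·2 + 4·1) = 4.5 − 11 = -6.5.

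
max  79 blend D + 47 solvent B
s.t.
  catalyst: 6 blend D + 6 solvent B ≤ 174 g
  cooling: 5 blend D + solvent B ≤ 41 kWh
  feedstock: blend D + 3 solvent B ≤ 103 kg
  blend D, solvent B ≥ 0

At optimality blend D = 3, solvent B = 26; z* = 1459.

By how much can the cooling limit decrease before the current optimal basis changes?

Binding constraints: catalyst, cooling. The basis is B = [[6,6],[5,1]] with det -24.
Per unit decrease in cooling, x* moves by d = (-0.25, 0.25).
The basis stays optimal until blend D reaches 0; allowable decrease = 12 kWh.

12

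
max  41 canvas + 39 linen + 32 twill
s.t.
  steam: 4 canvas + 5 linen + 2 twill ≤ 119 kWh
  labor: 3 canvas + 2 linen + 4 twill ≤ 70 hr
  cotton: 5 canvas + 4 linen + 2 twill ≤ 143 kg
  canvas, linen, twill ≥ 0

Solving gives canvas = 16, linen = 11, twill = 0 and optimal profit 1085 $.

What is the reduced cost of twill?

-6

At the optimum: steam uses 119 of 119 (binding); labor uses 70 of 70 (binding); cotton uses 124 of 143 (slack = 19).
By complementary slackness, y = 0 for the non-binding constraint.
From A_Bᵀ y = c: 4·y_steam + 3·y_labor = 41; 5·y_steam + 2·y_labor = 39.
→ y_steam = 5 and y_labor = 7.
Reduced cost of twill: c₃ − yᵀa₃ = 32 − (5·2 + 7·4) = 32 − 38 = -6.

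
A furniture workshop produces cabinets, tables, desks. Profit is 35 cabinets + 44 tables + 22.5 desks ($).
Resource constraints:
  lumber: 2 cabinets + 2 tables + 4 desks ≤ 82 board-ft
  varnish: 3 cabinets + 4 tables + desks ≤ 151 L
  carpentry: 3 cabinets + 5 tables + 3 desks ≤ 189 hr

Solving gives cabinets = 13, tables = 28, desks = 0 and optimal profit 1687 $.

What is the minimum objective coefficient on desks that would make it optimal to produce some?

25

Binding: lumber and varnish. Non-binding: carpentry (10 unused).
By complementary slackness, y = 0 for the non-binding constraint.
From A_Bᵀ y = c: 2·y_lumber + 3·y_varnish = 35; 2·y_lumber + 4·y_varnish = 44.
→ y_lumber = 4 and y_varnish = 9.
desks enters the basis when its profit ≥ yᵀa₃ = 4·4 + 9·1 = 25.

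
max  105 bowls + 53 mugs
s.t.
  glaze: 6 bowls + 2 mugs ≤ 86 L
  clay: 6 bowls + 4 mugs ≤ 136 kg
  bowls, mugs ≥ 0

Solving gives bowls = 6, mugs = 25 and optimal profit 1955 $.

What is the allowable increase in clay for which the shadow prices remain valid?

Binding constraints: glaze, clay. The basis is B = [[6,2],[6,4]] with det 12.
Per unit increase in clay, x* moves by d = (-0.1667, 0.5).
The basis stays optimal until bowls reaches 0; allowable increase = 36 kg.

36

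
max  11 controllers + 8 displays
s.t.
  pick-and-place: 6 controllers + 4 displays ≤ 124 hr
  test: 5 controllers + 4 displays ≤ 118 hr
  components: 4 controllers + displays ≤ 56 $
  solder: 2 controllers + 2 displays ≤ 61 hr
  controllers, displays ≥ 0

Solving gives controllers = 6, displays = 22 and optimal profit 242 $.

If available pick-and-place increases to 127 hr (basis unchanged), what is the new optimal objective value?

Binding: pick-and-place and test. Non-binding: components (10 unused), solder (5 unused).
Slack constraints have shadow price 0 (complementary slackness).
The binding rows give the dual system: 6·y_pick-and-place + 5·y_test = 11 and 4·y_pick-and-place + 4·y_test = 8.
This yields shadow prices y_pick-and-place = 1, y_test = 1.
Δz = y_pick-and-place·Δb = 1 × (3) = 3, so new z* = 242 + 3 = 245.

245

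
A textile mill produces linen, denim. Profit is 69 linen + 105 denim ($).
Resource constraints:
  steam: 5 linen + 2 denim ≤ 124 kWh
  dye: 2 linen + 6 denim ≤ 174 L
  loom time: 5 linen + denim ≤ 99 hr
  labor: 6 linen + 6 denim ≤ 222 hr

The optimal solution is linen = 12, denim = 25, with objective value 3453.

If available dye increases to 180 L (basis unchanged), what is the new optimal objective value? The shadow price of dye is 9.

Δb = 6, so new z* = 3453 + (9)·(6) = 3453 + 54 = 3507.

3507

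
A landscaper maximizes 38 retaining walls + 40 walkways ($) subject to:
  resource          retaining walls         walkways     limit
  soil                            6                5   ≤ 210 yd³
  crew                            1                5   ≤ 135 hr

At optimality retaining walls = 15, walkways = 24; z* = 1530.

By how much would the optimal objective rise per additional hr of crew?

2

At the optimum: soil uses 210 of 210 (binding); crew uses 135 of 135 (binding).
The binding rows give the dual system: 6·y_soil + 1·y_crew = 38 and 5·y_soil + 5·y_crew = 40.
This yields shadow prices y_soil = 6, y_crew = 2.
Shadow price of crew = 2.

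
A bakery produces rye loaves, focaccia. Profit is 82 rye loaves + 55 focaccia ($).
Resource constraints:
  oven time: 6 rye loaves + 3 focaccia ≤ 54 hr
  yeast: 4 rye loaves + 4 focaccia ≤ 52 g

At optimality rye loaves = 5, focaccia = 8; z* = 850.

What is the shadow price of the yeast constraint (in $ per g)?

Check each constraint at x*: oven time 54/54 (tight); yeast 52/52 (tight).
The binding rows give the dual system: 6·y_oven time + 4·y_yeast = 82 and 3·y_oven time + 4·y_yeast = 55.
→ y_oven time = 9 and y_yeast = 7.
Shadow price of yeast = 7.

7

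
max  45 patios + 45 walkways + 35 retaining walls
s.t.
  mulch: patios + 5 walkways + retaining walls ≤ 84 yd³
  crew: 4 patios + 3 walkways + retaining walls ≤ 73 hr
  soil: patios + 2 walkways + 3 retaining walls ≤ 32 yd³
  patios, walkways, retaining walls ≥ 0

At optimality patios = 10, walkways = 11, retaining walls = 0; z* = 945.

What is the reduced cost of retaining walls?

At the optimum: mulch uses 65 of 84 (slack = 19); crew uses 73 of 73 (binding); soil uses 32 of 32 (binding).
Slack constraints have shadow price 0 (complementary slackness).
The binding rows give the dual system: 4·y_crew + 1·y_soil = 45 and 3·y_crew + 2·y_soil = 45.
Solving: y_crew = 9, y_soil = 9.
Reduced cost of retaining walls: c₃ − yᵀa₃ = 35 − (9·1 + 9·3) = 35 − 36 = -1.

-1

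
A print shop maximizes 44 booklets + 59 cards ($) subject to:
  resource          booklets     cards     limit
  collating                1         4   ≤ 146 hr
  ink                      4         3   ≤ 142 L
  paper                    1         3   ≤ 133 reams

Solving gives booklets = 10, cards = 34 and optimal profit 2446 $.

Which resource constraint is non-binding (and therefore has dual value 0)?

collating: 146/146 (binding)
ink: 142/142 (binding)
paper: 112/133 (slack 21)
By complementary slackness, a constraint with positive slack has shadow price 0 → paper.

paper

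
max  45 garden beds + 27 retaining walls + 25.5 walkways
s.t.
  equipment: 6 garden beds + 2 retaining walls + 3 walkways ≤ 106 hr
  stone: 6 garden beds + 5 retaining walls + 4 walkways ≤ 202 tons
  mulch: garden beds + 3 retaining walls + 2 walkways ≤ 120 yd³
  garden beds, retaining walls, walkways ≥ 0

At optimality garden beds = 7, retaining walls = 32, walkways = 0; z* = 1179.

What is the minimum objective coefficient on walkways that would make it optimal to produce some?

26.5

At the optimum: equipment uses 106 of 106 (binding); stone uses 202 of 202 (binding); mulch uses 103 of 120 (slack = 17).
By complementary slackness, y = 0 for the non-binding constraint.
From A_Bᵀ y = c: 6·y_equipment + 6·y_stone = 45; 2·y_equipment + 5·y_stone = 27.
Solving: y_equipment = 3.5, y_stone = 4.
walkways enters the basis when its profit ≥ yᵀa₃ = 3.5·3 + 4·4 = 26.5.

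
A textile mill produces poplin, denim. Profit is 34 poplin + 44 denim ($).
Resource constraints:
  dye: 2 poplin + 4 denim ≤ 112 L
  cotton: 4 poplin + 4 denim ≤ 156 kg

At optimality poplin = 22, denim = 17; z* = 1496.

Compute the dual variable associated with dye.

Check each constraint at x*: dye 112/112 (tight); cotton 156/156 (tight).
From A_Bᵀ y = c: 2·y_dye + 4·y_cotton = 34; 4·y_dye + 4·y_cotton = 44.
→ y_dye = 5 and y_cotton = 6.
Shadow price of dye = 5.

5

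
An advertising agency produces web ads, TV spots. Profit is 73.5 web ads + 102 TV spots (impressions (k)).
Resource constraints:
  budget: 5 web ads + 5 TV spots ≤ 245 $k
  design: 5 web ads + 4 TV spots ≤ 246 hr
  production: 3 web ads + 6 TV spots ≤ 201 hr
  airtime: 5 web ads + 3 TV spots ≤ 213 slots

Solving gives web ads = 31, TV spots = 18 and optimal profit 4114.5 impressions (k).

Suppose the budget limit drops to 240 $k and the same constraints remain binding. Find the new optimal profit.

Binding: budget and production. Non-binding: design (19 unused), airtime (4 unused).
Slack constraints have shadow price 0 (complementary slackness).
The binding rows give the dual system: 5·y_budget + 3·y_production = 73.5 and 5·y_budget + 6·y_production = 102.
→ y_budget = 9 and y_production = 9.5.
Δz = y_budget·Δb = 9 × (-5) = -45, so new z* = 4114.5 − 45 = 4069.5.

4069.5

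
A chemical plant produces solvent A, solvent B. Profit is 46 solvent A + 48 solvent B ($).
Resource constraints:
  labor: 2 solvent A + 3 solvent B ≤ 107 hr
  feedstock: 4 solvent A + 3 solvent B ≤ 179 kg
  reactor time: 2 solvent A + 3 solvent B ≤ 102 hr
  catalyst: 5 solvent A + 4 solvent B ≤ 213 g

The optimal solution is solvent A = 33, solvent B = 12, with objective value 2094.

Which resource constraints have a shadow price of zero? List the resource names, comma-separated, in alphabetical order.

labor: 102/107 (slack 5)
feedstock: 168/179 (slack 11)
reactor time: 102/102 (binding)
catalyst: 213/213 (binding)
By complementary slackness, a constraint with positive slack has shadow price 0 → feedstock, labor.

feedstock, labor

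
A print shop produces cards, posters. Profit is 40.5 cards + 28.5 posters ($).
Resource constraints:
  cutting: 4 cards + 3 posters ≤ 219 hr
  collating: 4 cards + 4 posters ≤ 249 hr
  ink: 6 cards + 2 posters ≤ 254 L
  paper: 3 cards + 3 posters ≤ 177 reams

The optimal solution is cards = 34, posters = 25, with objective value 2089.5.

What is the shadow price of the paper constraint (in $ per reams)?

7.5

At the optimum: cutting uses 211 of 219 (slack = 8); collating uses 236 of 249 (slack = 13); ink uses 254 of 254 (binding); paper uses 177 of 177 (binding).
Slack constraints have shadow price 0 (complementary slackness).
The binding rows give the dual system: 6·y_ink + 3·y_paper = 40.5 and 2·y_ink + 3·y_paper = 28.5.
Solving: y_ink = 3, y_paper = 7.5.
Shadow price of paper = 7.5.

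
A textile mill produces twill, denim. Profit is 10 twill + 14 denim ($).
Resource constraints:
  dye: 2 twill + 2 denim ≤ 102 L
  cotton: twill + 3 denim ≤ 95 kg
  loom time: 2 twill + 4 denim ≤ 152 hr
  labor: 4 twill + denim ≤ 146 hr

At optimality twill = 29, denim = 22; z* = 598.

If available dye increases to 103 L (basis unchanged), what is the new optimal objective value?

602

Binding: dye and cotton. Non-binding: loom time (6 unused), labor (8 unused).
Slack constraints have shadow price 0 (complementary slackness).
Dual feasibility on the basic columns requires 2·y_dye + 1·y_cotton = 10, 2·y_dye + 3·y_cotton = 14.
Solving: y_dye = 4, y_cotton = 2.
Δz = y_dye·Δb = 4 × (1) = 4, so new z* = 598 + 4 = 602.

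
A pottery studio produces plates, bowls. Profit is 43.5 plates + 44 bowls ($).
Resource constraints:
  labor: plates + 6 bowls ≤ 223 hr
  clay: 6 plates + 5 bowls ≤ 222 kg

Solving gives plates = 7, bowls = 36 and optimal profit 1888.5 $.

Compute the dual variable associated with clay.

At the optimum: labor uses 223 of 223 (binding); clay uses 222 of 222 (binding).
The binding rows give the dual system: 1·y_labor + 6·y_clay = 43.5 and 6·y_labor + 5·y_clay = 44.
This yields shadow prices y_labor = 1.5, y_clay = 7.
Shadow price of clay = 7.

7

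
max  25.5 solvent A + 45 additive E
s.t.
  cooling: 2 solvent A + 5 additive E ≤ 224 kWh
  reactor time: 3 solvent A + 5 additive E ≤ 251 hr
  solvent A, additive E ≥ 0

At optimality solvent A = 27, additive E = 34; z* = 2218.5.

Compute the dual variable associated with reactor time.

7.5

Both cooling and reactor time are binding at x*.
Dual feasibility on the basic columns requires 2·y_cooling + 3·y_reactor time = 25.5, 5·y_cooling + 5·y_reactor time = 45.
This yields shadow prices y_cooling = 1.5, y_reactor time = 7.5.
Shadow price of reactor time = 7.5.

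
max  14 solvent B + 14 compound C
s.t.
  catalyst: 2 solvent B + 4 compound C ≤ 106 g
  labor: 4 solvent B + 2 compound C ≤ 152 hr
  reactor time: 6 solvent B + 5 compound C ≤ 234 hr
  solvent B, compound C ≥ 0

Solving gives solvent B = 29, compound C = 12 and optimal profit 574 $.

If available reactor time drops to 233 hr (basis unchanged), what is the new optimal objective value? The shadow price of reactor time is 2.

572

Δb = -1, so new z* = 574 + (2)·(-1) = 574 − 2 = 572.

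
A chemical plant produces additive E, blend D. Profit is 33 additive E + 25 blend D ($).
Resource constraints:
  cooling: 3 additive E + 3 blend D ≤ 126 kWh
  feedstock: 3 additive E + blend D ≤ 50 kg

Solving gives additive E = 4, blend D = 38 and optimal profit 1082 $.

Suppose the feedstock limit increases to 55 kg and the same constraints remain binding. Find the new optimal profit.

At the optimum: cooling uses 126 of 126 (binding); feedstock uses 50 of 50 (binding).
From A_Bᵀ y = c: 3·y_cooling + 3·y_feedstock = 33; 3·y_cooling + 1·y_feedstock = 25.
This yields shadow prices y_cooling = 7, y_feedstock = 4.
Δz = y_feedstock·Δb = 4 × (5) = 20, so new z* = 1082 + 20 = 1102.

1102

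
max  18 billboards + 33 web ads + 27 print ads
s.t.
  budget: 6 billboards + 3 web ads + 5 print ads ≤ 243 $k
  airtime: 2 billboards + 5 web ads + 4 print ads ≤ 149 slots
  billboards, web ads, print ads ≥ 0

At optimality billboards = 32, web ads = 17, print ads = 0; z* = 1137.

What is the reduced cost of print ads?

Check each constraint at x*: budget 243/243 (tight); airtime 149/149 (tight).
Dual feasibility on the basic columns requires 6·y_budget + 2·y_airtime = 18, 3·y_budget + 5·y_airtime = 33.
→ y_budget = 1 and y_airtime = 6.
Reduced cost of print ads: c₃ − yᵀa₃ = 27 − (1·5 + 6·4) = 27 − 29 = -2.

-2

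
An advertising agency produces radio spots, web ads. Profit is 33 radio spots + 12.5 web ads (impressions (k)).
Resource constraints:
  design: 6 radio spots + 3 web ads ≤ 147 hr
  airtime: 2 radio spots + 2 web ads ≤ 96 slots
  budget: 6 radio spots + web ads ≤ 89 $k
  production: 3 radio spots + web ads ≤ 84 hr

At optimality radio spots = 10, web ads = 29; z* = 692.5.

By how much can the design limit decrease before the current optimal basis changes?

58

Binding constraints: design, budget. The basis is B = [[6,3],[6,1]] with det -12.
Per unit decrease in design, x* moves by d = (0.0833, -0.5).
The basis stays optimal until web ads reaches 0; allowable decrease = 58 hr.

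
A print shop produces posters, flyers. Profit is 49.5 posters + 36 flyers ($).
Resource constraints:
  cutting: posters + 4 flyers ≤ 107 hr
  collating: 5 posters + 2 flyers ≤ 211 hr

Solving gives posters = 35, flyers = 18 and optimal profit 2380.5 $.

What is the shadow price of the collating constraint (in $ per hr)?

9

Both cutting and collating are binding at x*.
From A_Bᵀ y = c: 1·y_cutting + 5·y_collating = 49.5; 4·y_cutting + 2·y_collating = 36.
→ y_cutting = 4.5 and y_collating = 9.
Shadow price of collating = 9.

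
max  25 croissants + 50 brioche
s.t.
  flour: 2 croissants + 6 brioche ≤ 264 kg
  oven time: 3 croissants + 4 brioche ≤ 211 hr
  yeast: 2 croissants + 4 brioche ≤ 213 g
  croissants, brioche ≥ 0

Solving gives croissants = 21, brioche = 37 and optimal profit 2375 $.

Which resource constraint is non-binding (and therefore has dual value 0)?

yeast

flour: 264/264 (binding)
oven time: 211/211 (binding)
yeast: 190/213 (slack 23)
By complementary slackness, a constraint with positive slack has shadow price 0 → yeast.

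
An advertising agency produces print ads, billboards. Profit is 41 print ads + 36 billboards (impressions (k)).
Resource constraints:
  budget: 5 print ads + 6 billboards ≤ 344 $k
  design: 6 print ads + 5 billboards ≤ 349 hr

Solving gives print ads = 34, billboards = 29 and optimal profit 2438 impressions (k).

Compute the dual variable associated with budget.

At the optimum: budget uses 344 of 344 (binding); design uses 349 of 349 (binding).
From A_Bᵀ y = c: 5·y_budget + 6·y_design = 41; 6·y_budget + 5·y_design = 36.
→ y_budget = 1 and y_design = 6.
Shadow price of budget = 1.

1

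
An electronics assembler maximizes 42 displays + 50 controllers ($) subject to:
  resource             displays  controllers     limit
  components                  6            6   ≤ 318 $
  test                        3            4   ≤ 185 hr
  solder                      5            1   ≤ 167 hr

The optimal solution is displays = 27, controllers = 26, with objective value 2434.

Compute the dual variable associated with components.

Binding: components and test. Non-binding: solder (6 unused).
Slack constraints have shadow price 0 (complementary slackness).
From A_Bᵀ y = c: 6·y_components + 3·y_test = 42; 6·y_components + 4·y_test = 50.
This yields shadow prices y_components = 3, y_test = 8.
Shadow price of components = 3.

3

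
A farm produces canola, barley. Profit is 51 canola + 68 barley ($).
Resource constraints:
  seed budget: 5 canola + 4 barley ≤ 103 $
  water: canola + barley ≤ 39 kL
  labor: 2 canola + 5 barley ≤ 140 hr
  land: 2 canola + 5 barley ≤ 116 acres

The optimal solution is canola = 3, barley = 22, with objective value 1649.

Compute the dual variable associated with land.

8

At the optimum: seed budget uses 103 of 103 (binding); water uses 25 of 39 (slack = 14); labor uses 116 of 140 (slack = 24); land uses 116 of 116 (binding).
Since water, labor are not tight, their duals are 0.
The binding rows give the dual system: 5·y_seed budget + 2·y_land = 51 and 4·y_seed budget + 5·y_land = 68.
This yields shadow prices y_seed budget = 7, y_land = 8.
Shadow price of land = 8.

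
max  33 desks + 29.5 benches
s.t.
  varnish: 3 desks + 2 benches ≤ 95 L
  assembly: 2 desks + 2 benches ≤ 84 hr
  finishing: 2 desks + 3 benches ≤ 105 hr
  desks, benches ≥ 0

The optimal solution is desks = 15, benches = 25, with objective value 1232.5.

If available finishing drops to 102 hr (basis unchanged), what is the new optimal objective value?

Check each constraint at x*: varnish 95/95 (tight); assembly 80/84 (slack 4); finishing 105/105 (tight).
Since assembly is not tight, its dual is 0.
The binding rows give the dual system: 3·y_varnish + 2·y_finishing = 33 and 2·y_varnish + 3·y_finishing = 29.5.
Solving: y_varnish = 8, y_finishing = 4.5.
Δz = y_finishing·Δb = 4.5 × (-3) = -13.5, so new z* = 1232.5 − 13.5 = 1219.

1219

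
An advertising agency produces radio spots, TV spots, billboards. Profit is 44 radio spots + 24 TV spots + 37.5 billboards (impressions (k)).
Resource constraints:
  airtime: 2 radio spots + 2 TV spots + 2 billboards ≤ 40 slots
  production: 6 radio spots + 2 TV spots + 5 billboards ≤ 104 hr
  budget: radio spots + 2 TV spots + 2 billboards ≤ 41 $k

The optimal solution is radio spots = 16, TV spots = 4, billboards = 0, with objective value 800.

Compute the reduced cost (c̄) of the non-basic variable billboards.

-1.5

At the optimum: airtime uses 40 of 40 (binding); production uses 104 of 104 (binding); budget uses 24 of 41 (slack = 17).
Since budget is not tight, its dual is 0.
From A_Bᵀ y = c: 2·y_airtime + 6·y_production = 44; 2·y_airtime + 2·y_production = 24.
This yields shadow prices y_airtime = 7, y_production = 5.
Reduced cost of billboards: c₃ − yᵀa₃ = 37.5 − (7·2 + 5·5) = 37.5 − 39 = -1.5.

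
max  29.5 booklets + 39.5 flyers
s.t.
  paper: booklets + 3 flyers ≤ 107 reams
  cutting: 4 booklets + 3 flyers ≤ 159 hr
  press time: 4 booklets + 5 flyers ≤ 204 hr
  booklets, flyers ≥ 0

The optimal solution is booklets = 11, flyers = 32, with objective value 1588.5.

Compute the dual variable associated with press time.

7

Binding: paper and press time. Non-binding: cutting (19 unused).
Slack constraints have shadow price 0 (complementary slackness).
The binding rows give the dual system: 1·y_paper + 4·y_press time = 29.5 and 3·y_paper + 5·y_press time = 39.5.
This yields shadow prices y_paper = 1.5, y_press time = 7.
Shadow price of press time = 7.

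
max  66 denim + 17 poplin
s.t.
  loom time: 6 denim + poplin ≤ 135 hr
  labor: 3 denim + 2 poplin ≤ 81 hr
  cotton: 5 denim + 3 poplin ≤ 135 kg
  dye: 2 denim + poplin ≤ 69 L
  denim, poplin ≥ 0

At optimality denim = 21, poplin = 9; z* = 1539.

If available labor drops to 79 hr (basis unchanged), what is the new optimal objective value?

Binding: loom time and labor. Non-binding: cotton (3 unused), dye (18 unused).
By complementary slackness, y = 0 for the non-binding constraints.
The binding rows give the dual system: 6·y_loom time + 3·y_labor = 66 and 1·y_loom time + 2·y_labor = 17.
Solving: y_loom time = 9, y_labor = 4.
Δz = y_labor·Δb = 4 × (-2) = -8, so new z* = 1539 − 8 = 1531.

1531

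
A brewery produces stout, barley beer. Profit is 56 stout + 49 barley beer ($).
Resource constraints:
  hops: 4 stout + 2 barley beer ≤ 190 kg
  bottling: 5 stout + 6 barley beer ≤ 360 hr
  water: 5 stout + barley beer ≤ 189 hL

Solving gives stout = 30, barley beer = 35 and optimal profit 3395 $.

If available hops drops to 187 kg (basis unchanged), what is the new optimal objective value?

Binding: hops and bottling. Non-binding: water (4 unused).
Slack constraints have shadow price 0 (complementary slackness).
The binding rows give the dual system: 4·y_hops + 5·y_bottling = 56 and 2·y_hops + 6·y_bottling = 49.
This yields shadow prices y_hops = 6.5, y_bottling = 6.
Δz = y_hops·Δb = 6.5 × (-3) = -19.5, so new z* = 3395 − 19.5 = 3375.5.

3375.5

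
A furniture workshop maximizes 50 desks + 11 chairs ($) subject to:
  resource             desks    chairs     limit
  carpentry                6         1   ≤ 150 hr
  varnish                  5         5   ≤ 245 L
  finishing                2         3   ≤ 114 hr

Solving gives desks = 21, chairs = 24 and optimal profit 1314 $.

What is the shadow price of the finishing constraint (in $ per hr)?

At the optimum: carpentry uses 150 of 150 (binding); varnish uses 225 of 245 (slack = 20); finishing uses 114 of 114 (binding).
By complementary slackness, y = 0 for the non-binding constraint.
From A_Bᵀ y = c: 6·y_carpentry + 2·y_finishing = 50; 1·y_carpentry + 3·y_finishing = 11.
→ y_carpentry = 8 and y_finishing = 1.
Shadow price of finishing = 1.

1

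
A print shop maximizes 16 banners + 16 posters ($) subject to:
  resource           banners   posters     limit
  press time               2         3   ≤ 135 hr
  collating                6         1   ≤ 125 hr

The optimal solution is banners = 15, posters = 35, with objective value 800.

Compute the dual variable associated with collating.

At the optimum: press time uses 135 of 135 (binding); collating uses 125 of 125 (binding).
The binding rows give the dual system: 2·y_press time + 6·y_collating = 16 and 3·y_press time + 1·y_collating = 16.
Solving: y_press time = 5, y_collating = 1.
Shadow price of collating = 1.

1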